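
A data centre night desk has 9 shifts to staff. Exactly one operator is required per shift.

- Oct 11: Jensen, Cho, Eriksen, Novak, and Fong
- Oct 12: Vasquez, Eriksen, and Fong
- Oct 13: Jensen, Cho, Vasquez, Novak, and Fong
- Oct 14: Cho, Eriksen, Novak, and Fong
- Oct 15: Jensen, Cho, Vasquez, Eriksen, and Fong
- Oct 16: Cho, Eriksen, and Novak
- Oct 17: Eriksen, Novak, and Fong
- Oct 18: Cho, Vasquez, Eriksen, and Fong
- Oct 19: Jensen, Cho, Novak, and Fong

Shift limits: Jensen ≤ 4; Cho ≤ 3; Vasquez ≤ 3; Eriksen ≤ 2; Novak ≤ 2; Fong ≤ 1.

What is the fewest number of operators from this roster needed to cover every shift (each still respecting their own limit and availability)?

3

9 slots to fill and no one can take more than 4, so at least ⌈9/4⌉ = 3 operators are needed.
Jensen, Cho, and Eriksen alone can cover everything: Oct 11→Jensen, Oct 12→Eriksen, Oct 13→Jensen, Oct 14→Cho, Oct 15→Jensen, Oct 16→Cho, Oct 17→Eriksen, Oct 18→Cho, Oct 19→Jensen.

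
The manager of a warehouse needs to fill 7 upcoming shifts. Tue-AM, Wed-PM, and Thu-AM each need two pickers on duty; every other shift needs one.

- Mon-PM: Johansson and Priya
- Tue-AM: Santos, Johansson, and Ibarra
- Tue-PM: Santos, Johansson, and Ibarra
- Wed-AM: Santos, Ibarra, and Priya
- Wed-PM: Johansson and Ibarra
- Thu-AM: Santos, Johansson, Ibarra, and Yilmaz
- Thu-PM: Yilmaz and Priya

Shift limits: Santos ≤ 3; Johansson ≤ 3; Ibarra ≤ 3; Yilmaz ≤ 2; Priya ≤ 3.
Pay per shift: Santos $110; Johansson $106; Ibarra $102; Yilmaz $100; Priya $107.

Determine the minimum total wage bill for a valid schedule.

$1038

Wed-PM can only be covered by Johansson and Ibarra, so that assignment is forced.
Picking the cheapest available picker for each shift independently would cost $1028, but that ignores the shift limits.
An optimal schedule: Mon-PM→Priya, Tue-AM→Ibarra+Johansson, Tue-PM→Ibarra, Wed-AM→Priya, Wed-PM→Ibarra+Johansson, Thu-AM→Yilmaz+Johansson, Thu-PM→Yilmaz.
Total: 107 + 102 + 106 + 102 + 107 + 102 + 106 + 100 + 106 + 100 = $1038.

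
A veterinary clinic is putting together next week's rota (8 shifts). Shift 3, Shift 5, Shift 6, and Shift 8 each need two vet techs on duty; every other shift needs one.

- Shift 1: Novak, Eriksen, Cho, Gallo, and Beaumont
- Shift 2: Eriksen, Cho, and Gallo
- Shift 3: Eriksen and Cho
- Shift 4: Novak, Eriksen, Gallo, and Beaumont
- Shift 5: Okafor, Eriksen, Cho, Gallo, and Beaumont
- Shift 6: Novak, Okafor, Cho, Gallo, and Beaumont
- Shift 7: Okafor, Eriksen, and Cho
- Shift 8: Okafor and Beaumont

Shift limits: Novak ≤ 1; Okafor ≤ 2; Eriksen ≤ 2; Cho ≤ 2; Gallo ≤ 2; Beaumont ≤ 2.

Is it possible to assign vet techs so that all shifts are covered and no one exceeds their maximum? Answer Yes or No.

No

Total capacity is 1+2+2+2+2+2 = 11 but 12 worker-slots are needed — infeasible.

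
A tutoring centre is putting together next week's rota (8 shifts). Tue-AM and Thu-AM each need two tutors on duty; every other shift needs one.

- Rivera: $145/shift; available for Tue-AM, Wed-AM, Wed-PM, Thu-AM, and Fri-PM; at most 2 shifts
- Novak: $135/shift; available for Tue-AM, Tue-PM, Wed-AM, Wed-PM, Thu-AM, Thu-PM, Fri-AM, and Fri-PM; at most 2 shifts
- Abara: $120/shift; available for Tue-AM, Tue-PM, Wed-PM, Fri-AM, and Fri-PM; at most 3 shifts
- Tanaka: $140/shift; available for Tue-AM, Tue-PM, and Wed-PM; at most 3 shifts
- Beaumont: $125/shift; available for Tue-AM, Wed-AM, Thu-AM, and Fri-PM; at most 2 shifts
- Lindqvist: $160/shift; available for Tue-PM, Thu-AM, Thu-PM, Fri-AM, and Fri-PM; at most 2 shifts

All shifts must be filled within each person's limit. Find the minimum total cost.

Picking the cheapest available tutor for each shift independently would cost $1245, but that ignores the shift limits.
An optimal schedule: Tue-AM→Abara+Tanaka, Tue-PM→Tanaka, Wed-AM→Beaumont, Wed-PM→Tanaka, Thu-AM→Beaumont+Novak, Thu-PM→Novak, Fri-AM→Abara, Fri-PM→Abara.
Total: 120 + 140 + 140 + 125 + 140 + 125 + 135 + 135 + 120 + 120 = $1300.

$1300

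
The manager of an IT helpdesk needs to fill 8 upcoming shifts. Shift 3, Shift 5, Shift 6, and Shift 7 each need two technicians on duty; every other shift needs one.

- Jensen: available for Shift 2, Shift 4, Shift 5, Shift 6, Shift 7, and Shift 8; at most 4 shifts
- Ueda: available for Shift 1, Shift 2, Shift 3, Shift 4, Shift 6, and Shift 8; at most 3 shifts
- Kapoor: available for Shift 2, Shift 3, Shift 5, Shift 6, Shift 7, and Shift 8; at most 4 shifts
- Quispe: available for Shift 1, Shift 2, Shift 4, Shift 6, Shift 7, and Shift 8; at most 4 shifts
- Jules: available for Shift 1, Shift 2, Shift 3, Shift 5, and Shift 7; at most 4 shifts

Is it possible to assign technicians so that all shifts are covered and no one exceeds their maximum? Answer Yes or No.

One valid schedule: Shift 1→Ueda, Shift 2→Jensen, Shift 3→Ueda+Kapoor, Shift 4→Jensen, Shift 5→Jensen+Kapoor, Shift 6→Ueda+Kapoor, Shift 7→Kapoor+Quispe, Shift 8→Jensen.
Loads: Jensen 4/4, Ueda 3/3, Kapoor 4/4, Quispe 1/4, Jules 0/4 — all within limits.

Yes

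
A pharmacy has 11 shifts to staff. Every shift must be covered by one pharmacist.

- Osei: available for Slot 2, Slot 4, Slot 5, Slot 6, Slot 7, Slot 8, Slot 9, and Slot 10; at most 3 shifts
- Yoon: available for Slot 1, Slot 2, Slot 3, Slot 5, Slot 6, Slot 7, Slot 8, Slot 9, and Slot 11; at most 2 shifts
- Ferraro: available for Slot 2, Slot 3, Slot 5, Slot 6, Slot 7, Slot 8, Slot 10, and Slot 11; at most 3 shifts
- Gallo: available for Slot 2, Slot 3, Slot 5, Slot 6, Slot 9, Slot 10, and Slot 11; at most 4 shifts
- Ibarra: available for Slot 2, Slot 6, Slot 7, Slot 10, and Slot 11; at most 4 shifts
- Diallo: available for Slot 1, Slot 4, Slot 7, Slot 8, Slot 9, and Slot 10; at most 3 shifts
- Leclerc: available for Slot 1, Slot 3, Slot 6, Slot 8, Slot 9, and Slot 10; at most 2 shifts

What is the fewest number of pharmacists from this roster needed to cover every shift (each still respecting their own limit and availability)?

3

11 slots to fill and no one can take more than 4, so at least ⌈11/4⌉ = 3 pharmacists are needed.
Gallo, Ibarra, and Diallo alone can cover everything: Slot 1→Diallo, Slot 2→Gallo, Slot 3→Gallo, Slot 4→Diallo, Slot 5→Gallo, Slot 6→Ibarra, Slot 7→Ibarra, Slot 8→Diallo, Slot 9→Gallo, Slot 10→Ibarra, Slot 11→Ibarra.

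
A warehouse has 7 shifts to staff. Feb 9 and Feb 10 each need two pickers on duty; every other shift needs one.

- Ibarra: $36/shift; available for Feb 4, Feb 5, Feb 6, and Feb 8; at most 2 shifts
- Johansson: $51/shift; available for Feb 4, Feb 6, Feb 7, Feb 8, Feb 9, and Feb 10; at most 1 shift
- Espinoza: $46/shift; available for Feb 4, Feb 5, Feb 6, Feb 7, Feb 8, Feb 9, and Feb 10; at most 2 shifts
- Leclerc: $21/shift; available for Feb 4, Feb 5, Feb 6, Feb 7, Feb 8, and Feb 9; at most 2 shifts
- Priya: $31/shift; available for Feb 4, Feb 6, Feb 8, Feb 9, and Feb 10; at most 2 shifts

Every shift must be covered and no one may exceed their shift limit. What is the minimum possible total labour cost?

$319

Picking the cheapest available picker for each shift independently would cost $234, but that ignores the shift limits.
An optimal schedule: Feb 4→Ibarra, Feb 5→Ibarra, Feb 6→Espinoza, Feb 7→Johansson, Feb 8→Leclerc, Feb 9→Leclerc+Priya, Feb 10→Espinoza+Priya.
Total: 36 + 36 + 46 + 51 + 21 + 21 + 31 + 46 + 31 = $319.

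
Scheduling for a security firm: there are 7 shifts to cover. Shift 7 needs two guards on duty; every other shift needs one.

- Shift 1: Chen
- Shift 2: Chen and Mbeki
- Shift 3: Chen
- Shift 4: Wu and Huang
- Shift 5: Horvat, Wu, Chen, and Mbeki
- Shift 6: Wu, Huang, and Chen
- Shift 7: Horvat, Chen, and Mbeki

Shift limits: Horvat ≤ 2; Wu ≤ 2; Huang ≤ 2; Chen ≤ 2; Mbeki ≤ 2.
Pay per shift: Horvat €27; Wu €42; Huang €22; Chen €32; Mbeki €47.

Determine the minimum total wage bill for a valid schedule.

€256

Shift 1 can only be covered by Chen, so that assignment is forced.
Shift 3 can only be covered by Chen, so that assignment is forced.
Picking the cheapest available guard for each shift independently would cost €226, but that ignores the shift limits.
An optimal schedule: Shift 1→Chen, Shift 2→Mbeki, Shift 3→Chen, Shift 4→Huang, Shift 5→Horvat, Shift 6→Huang, Shift 7→Horvat+Mbeki.
Total: 32 + 47 + 32 + 22 + 27 + 22 + 27 + 47 = €256.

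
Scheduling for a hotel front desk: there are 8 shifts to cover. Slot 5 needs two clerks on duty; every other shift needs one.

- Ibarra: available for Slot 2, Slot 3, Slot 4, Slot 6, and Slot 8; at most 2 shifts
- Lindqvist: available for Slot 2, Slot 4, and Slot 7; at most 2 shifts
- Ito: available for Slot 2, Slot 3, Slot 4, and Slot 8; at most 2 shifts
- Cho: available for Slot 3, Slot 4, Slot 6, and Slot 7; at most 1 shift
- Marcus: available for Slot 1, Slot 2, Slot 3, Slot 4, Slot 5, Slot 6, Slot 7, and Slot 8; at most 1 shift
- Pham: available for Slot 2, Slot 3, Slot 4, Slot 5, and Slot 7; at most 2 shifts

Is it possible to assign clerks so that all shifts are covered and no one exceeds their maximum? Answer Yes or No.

Total capacity is 10 and 9 slots are needed, so capacity alone doesn't rule it out.
Shifts {Slot 1, Slot 5} need 3 worker-slots in total, but the clerks available for any of those shifts (Marcus and Pham) can supply at most 2 among them. So no valid schedule exists.

No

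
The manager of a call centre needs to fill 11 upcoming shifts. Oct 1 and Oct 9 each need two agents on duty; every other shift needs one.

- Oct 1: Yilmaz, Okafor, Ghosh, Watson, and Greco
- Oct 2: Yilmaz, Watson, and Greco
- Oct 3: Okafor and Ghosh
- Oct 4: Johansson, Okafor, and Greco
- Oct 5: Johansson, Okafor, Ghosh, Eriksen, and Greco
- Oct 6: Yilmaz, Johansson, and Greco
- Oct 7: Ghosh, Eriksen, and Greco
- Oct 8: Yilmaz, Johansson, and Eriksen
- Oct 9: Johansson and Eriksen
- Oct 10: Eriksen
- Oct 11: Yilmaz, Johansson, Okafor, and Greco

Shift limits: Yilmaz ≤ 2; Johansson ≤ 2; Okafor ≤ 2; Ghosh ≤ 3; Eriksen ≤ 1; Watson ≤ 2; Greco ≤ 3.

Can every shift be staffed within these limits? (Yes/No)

No

Total capacity is 15 and 13 slots are needed, so capacity alone doesn't rule it out.
Shifts {Oct 9, Oct 10} need 3 worker-slots in total, but the agents available for any of those shifts (Johansson and Eriksen) can supply at most 2 among them. So no valid schedule exists.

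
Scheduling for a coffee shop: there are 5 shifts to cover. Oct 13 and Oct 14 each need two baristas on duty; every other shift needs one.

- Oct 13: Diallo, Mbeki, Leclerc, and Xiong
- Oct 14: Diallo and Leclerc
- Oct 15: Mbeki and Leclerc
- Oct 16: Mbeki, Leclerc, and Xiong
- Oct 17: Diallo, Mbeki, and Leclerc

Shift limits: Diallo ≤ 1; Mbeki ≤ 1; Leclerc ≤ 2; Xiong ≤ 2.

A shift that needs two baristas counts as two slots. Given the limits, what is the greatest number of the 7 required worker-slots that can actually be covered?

Total capacity across all baristas is 1+1+2+2 = 6, and 7 slots are needed, so at most 6 can be filled.
An assignment achieving 6: Oct 13→Xiong, Oct 14→Diallo+Leclerc, Oct 15→Mbeki, Oct 16→Xiong, Oct 17→Leclerc.
Loads: Diallo 1/1, Mbeki 1/1, Leclerc 2/2, Xiong 2/2.

6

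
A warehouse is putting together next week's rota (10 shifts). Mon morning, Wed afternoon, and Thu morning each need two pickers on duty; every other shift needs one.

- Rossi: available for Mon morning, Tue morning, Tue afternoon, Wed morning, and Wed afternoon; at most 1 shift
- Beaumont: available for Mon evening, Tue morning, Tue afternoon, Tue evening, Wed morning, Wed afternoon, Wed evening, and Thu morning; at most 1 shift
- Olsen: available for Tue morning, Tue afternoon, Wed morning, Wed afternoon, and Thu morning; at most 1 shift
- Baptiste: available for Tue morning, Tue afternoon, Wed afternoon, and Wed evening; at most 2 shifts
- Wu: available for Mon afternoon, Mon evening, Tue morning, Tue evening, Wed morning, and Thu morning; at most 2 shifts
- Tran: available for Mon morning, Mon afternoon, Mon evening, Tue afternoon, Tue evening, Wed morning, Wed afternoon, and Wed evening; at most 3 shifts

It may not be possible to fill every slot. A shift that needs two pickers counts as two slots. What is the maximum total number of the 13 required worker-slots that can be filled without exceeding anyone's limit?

10

Total capacity across all pickers is 1+1+1+2+2+3 = 10, and 13 slots are needed, so at most 10 can be filled.
An assignment achieving 10: Mon morning→Rossi+Tran, Mon afternoon→Wu, Mon evening→Beaumont, Tue morning→Baptiste, Tue afternoon→Tran, Tue evening→Wu, Wed morning→Tran, Wed evening→Baptiste, Thu morning→Olsen.
Loads: Rossi 1/1, Beaumont 1/1, Olsen 1/1, Baptiste 2/2, Wu 2/2, Tran 3/3.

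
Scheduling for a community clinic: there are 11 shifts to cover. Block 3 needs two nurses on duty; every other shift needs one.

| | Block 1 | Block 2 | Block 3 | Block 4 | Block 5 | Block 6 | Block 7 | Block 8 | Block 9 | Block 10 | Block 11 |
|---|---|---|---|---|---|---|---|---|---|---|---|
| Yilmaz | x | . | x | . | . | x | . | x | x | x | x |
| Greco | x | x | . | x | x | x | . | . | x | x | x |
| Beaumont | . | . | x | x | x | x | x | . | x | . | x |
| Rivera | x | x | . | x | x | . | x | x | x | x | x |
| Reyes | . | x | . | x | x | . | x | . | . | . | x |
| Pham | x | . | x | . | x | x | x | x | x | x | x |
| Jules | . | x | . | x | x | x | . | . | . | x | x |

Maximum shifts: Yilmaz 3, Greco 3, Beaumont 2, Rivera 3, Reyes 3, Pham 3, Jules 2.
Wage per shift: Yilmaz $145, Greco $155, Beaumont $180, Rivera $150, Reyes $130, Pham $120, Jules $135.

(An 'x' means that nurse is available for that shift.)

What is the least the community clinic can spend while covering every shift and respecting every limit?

Picking the cheapest available nurse for each shift independently would cost $1485, but that ignores the shift limits.
An optimal schedule: Block 1→Pham, Block 2→Reyes, Block 3→Pham+Yilmaz, Block 4→Reyes, Block 5→Rivera, Block 6→Jules, Block 7→Reyes, Block 8→Pham, Block 9→Yilmaz, Block 10→Jules, Block 11→Yilmaz.
Total: 120 + 130 + 120 + 145 + 130 + 150 + 135 + 130 + 120 + 145 + 135 + 145 = $1605.

$1605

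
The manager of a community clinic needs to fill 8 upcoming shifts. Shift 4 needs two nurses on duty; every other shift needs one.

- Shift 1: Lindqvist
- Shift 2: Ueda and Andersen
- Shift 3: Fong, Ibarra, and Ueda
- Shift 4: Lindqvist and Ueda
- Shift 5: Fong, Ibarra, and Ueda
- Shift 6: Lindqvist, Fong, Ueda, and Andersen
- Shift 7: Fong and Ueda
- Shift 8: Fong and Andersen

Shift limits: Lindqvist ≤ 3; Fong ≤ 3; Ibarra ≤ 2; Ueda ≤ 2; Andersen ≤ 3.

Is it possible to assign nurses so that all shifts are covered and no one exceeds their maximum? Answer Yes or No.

Yes

Shift 1 can only be covered by Lindqvist, so that assignment is forced.
Shift 4 can only be covered by Lindqvist and Ueda, so that assignment is forced.
One valid schedule: Shift 1→Lindqvist, Shift 2→Ueda, Shift 3→Fong, Shift 4→Lindqvist+Ueda, Shift 5→Ibarra, Shift 6→Lindqvist, Shift 7→Fong, Shift 8→Fong.
Loads: Lindqvist 3/3, Fong 3/3, Ibarra 1/2, Ueda 2/2, Andersen 0/3 — all within limits.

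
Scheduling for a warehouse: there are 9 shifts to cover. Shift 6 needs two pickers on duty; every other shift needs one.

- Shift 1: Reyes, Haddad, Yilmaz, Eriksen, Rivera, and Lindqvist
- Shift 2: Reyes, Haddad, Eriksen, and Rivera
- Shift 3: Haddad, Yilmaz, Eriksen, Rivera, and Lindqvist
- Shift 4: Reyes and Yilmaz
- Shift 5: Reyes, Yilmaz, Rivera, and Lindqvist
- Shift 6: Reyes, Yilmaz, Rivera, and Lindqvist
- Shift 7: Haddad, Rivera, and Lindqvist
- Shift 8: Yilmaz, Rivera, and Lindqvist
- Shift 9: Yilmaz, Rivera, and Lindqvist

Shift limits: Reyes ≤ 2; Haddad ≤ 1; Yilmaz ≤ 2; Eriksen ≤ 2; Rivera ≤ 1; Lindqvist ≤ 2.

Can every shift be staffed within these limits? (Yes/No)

One valid schedule: Shift 1→Eriksen, Shift 2→Reyes, Shift 3→Eriksen, Shift 4→Reyes, Shift 5→Lindqvist, Shift 6→Rivera+Lindqvist, Shift 7→Haddad, Shift 8→Yilmaz, Shift 9→Yilmaz.
Loads: Reyes 2/2, Haddad 1/1, Yilmaz 2/2, Eriksen 2/2, Rivera 1/1, Lindqvist 2/2 — all within limits.

Yes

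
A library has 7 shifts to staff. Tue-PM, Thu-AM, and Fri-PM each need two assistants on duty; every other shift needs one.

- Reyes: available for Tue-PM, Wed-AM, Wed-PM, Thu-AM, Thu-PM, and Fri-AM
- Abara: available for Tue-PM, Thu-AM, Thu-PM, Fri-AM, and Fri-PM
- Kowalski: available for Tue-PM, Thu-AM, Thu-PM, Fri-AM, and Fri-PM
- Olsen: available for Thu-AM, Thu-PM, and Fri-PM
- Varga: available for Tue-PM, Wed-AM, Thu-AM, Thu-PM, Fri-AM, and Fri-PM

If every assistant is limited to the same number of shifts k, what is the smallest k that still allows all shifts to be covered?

2

With 5 assistants and 10 worker-slots to fill, someone must work at least ⌈10/5⌉ = 2 shifts, so k ≥ 2.
k = 2 works: Tue-PM→Kowalski+Varga, Wed-AM→Reyes, Wed-PM→Reyes, Thu-AM→Olsen+Varga, Thu-PM→Abara, Fri-AM→Abara, Fri-PM→Kowalski+Olsen.
Loads: Reyes 2, Abara 2, Kowalski 2, Olsen 2, Varga 2 — all ≤ 2.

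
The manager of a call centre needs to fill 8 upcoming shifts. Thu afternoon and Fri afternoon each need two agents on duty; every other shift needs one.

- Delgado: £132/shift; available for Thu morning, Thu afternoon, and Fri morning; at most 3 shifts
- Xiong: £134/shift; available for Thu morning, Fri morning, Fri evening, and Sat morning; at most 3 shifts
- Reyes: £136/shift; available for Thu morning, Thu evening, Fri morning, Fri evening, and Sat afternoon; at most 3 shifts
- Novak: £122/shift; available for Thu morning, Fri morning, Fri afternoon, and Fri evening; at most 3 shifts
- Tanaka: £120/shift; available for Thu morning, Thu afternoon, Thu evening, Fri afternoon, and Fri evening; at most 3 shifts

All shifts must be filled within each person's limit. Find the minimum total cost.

Thu afternoon can only be covered by Delgado and Tanaka, so that assignment is forced.
Fri afternoon can only be covered by Novak and Tanaka, so that assignment is forced.
Sat morning can only be covered by Xiong, so that assignment is forced.
Picking the cheapest available agent for each shift independently would cost £1246, but that ignores the shift limits.
An optimal schedule: Thu morning→Delgado, Thu afternoon→Tanaka+Delgado, Thu evening→Tanaka, Fri morning→Novak, Fri afternoon→Tanaka+Novak, Fri evening→Novak, Sat morning→Xiong, Sat afternoon→Reyes.
Total: 132 + 120 + 132 + 120 + 122 + 120 + 122 + 122 + 134 + 136 = £1260.

£1260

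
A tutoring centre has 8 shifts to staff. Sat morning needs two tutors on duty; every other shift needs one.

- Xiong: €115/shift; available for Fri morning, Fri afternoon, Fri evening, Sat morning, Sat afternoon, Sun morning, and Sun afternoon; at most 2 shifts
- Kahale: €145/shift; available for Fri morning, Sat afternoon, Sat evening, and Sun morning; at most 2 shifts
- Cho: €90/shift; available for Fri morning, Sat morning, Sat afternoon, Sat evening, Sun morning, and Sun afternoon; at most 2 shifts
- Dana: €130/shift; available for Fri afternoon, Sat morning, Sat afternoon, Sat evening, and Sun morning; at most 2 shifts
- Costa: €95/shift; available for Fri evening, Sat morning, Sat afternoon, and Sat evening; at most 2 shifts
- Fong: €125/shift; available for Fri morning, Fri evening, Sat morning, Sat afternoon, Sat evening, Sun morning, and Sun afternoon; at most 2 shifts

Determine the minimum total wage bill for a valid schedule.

Picking the cheapest available tutor for each shift independently would cost €845, but that ignores the shift limits.
An optimal schedule: Fri morning→Cho, Fri afternoon→Xiong, Fri evening→Costa, Sat morning→Fong+Dana, Sat afternoon→Fong, Sat evening→Costa, Sun morning→Xiong, Sun afternoon→Cho.
Total: 90 + 115 + 95 + 125 + 130 + 125 + 95 + 115 + 90 = €980.

€980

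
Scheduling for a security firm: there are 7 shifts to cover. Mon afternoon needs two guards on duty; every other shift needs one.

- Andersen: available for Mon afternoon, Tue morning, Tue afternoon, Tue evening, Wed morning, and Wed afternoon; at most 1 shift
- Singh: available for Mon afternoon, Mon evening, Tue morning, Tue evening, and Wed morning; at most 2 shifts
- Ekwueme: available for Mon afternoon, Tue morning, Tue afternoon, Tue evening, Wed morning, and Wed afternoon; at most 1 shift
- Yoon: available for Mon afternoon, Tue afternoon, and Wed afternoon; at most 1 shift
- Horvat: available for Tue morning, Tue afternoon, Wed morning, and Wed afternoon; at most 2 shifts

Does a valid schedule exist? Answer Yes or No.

Total capacity is 1+2+1+1+2 = 7 but 8 worker-slots are needed — infeasible.

No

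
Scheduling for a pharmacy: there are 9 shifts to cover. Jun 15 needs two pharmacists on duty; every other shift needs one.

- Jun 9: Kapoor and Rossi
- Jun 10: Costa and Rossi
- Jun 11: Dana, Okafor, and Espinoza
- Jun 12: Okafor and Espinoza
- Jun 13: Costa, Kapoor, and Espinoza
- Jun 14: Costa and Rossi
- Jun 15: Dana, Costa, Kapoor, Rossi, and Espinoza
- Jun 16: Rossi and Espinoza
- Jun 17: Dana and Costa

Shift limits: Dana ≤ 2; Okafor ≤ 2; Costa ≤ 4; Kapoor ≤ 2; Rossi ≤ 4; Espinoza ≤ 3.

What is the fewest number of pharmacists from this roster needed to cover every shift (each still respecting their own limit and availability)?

3

10 slots to fill and no one can take more than 4, so at least ⌈10/4⌉ = 3 pharmacists are needed.
Okafor, Costa, and Rossi alone can cover everything: Jun 9→Rossi, Jun 10→Costa, Jun 11→Okafor, Jun 12→Okafor, Jun 13→Costa, Jun 14→Rossi, Jun 15→Costa+Rossi, Jun 16→Rossi, Jun 17→Costa.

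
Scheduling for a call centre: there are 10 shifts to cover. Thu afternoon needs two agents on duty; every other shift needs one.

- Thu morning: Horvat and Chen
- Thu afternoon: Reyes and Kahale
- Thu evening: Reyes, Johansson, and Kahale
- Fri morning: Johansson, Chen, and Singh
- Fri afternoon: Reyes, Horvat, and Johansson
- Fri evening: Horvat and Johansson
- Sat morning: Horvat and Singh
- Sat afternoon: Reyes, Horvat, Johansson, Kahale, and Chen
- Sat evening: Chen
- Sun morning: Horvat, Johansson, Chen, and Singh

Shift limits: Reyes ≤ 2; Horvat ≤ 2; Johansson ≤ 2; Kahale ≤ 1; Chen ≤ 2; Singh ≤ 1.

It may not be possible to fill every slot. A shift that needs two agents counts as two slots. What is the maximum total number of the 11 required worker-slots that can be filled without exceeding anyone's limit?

10

Total capacity across all agents is 2+2+2+1+2+1 = 10, and 11 slots are needed, so at most 10 can be filled.
An assignment achieving 10: Thu morning→Horvat, Thu afternoon→Reyes+Kahale, Thu evening→Reyes, Fri morning→Johansson, Fri afternoon→Johansson, Fri evening→Horvat, Sat morning→Singh, Sat evening→Chen, Sun morning→Chen.
Loads: Reyes 2/2, Horvat 2/2, Johansson 2/2, Kahale 1/1, Chen 2/2, Singh 1/1.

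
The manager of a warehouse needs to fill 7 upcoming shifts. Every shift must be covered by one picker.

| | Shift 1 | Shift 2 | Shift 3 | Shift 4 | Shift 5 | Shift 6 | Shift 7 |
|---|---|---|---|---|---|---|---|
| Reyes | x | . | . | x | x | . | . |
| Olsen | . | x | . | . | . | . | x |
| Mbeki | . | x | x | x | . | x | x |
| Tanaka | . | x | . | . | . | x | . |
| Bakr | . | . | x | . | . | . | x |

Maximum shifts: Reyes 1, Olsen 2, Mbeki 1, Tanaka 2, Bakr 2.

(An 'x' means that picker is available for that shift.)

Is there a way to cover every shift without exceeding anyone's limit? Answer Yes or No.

No

Total capacity is 8 and 7 slots are needed, so capacity alone doesn't rule it out.
Shifts {Shift 1, Shift 5} need 2 worker-slots in total, but the pickers available for any of those shifts (Reyes) can supply at most 1 among them. So no valid schedule exists.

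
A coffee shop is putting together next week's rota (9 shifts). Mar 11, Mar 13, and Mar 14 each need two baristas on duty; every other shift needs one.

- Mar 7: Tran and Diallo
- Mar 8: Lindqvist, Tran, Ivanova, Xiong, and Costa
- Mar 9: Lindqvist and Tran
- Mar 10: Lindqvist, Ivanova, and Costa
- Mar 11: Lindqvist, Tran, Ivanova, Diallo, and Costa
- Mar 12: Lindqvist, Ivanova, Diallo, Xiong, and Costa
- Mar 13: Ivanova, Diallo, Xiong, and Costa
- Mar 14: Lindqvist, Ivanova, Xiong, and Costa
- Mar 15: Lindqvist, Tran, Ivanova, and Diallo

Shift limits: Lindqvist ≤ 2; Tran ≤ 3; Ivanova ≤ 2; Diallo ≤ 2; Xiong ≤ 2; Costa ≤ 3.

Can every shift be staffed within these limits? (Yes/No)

One valid schedule: Mar 7→Tran, Mar 8→Tran, Mar 9→Lindqvist, Mar 10→Lindqvist, Mar 11→Diallo+Costa, Mar 12→Ivanova, Mar 13→Ivanova+Diallo, Mar 14→Xiong+Costa, Mar 15→Tran.
Loads: Lindqvist 2/2, Tran 3/3, Ivanova 2/2, Diallo 2/2, Xiong 1/2, Costa 2/3 — all within limits.

Yes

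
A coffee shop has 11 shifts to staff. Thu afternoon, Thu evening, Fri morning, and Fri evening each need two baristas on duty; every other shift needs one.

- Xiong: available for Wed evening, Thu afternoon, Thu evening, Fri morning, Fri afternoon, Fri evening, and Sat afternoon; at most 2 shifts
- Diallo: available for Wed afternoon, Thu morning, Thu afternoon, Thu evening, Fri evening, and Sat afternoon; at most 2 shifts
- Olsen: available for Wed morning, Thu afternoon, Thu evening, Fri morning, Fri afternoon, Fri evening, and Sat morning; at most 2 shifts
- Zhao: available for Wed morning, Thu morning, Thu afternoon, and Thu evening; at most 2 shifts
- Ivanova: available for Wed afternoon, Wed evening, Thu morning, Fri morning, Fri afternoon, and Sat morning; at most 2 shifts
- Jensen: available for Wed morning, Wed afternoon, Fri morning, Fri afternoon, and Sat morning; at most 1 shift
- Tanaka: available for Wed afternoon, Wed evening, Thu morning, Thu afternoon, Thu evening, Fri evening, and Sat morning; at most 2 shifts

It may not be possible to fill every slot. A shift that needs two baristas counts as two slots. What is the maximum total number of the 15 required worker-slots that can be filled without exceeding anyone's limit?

13

Total capacity across all baristas is 2+2+2+2+2+1+2 = 13, and 15 slots are needed, so at most 13 can be filled.
An assignment achieving 13: Wed morning→Olsen, Wed afternoon→Diallo, Wed evening→Xiong, Thu morning→Diallo, Thu afternoon→Zhao+Tanaka, Thu evening→Zhao, Fri morning→Olsen+Ivanova, Fri afternoon→Ivanova, Fri evening→Tanaka, Sat morning→Jensen, Sat afternoon→Xiong.
Loads: Xiong 2/2, Diallo 2/2, Olsen 2/2, Zhao 2/2, Ivanova 2/2, Jensen 1/1, Tanaka 2/2.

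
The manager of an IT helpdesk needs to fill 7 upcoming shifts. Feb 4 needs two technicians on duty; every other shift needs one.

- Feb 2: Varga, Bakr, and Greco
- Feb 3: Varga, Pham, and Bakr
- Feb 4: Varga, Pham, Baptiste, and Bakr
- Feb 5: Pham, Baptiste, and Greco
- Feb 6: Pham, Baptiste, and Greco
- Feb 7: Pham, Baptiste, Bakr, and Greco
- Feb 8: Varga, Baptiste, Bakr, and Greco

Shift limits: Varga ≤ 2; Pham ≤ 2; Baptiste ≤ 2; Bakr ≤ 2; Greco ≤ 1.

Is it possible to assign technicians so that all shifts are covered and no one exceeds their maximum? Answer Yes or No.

Yes

One valid schedule: Feb 2→Varga, Feb 3→Varga, Feb 4→Baptiste+Bakr, Feb 5→Pham, Feb 6→Pham, Feb 7→Baptiste, Feb 8→Bakr.
Loads: Varga 2/2, Pham 2/2, Baptiste 2/2, Bakr 2/2, Greco 0/1 — all within limits.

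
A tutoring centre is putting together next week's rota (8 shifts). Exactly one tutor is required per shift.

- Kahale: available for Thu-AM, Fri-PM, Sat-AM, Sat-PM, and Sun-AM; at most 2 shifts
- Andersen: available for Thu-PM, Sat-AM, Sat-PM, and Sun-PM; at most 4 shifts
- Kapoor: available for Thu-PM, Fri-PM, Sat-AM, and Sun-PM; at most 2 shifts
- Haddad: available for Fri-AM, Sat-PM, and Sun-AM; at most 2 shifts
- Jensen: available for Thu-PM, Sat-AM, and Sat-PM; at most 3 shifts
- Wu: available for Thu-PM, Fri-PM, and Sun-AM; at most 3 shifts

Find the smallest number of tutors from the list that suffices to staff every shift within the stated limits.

8 slots to fill and no one can take more than 4, so at least ⌈8/4⌉ = 2 tutors are needed.
Any 2 tutors together have capacity at most 4+3 = 7 < 8 slots, so 2 can never suffice.
Kahale, Andersen, and Haddad alone can cover everything: Thu-AM→Kahale, Thu-PM→Andersen, Fri-AM→Haddad, Fri-PM→Kahale, Sat-AM→Andersen, Sat-PM→Andersen, Sun-AM→Haddad, Sun-PM→Andersen.

3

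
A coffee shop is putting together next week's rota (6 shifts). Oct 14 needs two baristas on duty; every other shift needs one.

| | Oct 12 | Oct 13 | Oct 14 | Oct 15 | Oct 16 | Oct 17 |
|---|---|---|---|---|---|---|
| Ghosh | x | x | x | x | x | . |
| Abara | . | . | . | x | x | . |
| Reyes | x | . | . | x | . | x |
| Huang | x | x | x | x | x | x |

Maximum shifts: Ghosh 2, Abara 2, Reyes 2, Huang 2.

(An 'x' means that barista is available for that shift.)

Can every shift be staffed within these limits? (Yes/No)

Yes

Oct 14 can only be covered by Ghosh and Huang, so that assignment is forced.
One valid schedule: Oct 12→Reyes, Oct 13→Ghosh, Oct 14→Ghosh+Huang, Oct 15→Abara, Oct 16→Abara, Oct 17→Reyes.
Loads: Ghosh 2/2, Abara 2/2, Reyes 2/2, Huang 1/2 — all within limits.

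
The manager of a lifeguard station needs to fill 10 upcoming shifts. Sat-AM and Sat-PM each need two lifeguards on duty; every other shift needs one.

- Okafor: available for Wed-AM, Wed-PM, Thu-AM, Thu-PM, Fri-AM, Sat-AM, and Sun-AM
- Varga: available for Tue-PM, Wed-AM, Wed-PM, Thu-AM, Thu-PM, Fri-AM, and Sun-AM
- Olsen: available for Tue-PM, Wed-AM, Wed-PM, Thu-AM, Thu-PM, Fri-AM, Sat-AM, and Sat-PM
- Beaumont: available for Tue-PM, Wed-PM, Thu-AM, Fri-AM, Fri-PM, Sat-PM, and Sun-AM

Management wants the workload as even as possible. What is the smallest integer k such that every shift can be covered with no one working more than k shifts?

3

With 4 lifeguards and 12 worker-slots to fill, someone must work at least ⌈12/4⌉ = 3 shifts, so k ≥ 3.
k = 3 works: Tue-PM→Varga, Wed-AM→Okafor, Wed-PM→Varga, Thu-AM→Olsen, Thu-PM→Okafor, Fri-AM→Beaumont, Fri-PM→Beaumont, Sat-AM→Okafor+Olsen, Sat-PM→Olsen+Beaumont, Sun-AM→Varga.
Loads: Okafor 3, Varga 3, Olsen 3, Beaumont 3 — all ≤ 3.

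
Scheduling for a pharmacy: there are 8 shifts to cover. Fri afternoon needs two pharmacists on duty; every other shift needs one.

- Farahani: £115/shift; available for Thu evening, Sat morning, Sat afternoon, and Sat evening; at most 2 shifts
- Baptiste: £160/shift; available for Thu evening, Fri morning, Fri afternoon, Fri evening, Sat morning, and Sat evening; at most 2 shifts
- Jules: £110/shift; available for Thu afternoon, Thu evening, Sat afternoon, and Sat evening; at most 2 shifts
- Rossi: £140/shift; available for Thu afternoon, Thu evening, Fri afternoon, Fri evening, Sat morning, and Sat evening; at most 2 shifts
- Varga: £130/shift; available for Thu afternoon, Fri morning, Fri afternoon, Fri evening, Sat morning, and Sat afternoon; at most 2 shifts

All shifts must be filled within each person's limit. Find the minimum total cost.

Picking the cheapest available pharmacist for each shift independently would cost £1085, but that ignores the shift limits.
An optimal schedule: Thu afternoon→Jules, Thu evening→Farahani, Fri morning→Varga, Fri afternoon→Varga+Rossi, Fri evening→Rossi, Sat morning→Farahani, Sat afternoon→Jules, Sat evening→Baptiste.
Total: 110 + 115 + 130 + 130 + 140 + 140 + 115 + 110 + 160 = £1150.

£1150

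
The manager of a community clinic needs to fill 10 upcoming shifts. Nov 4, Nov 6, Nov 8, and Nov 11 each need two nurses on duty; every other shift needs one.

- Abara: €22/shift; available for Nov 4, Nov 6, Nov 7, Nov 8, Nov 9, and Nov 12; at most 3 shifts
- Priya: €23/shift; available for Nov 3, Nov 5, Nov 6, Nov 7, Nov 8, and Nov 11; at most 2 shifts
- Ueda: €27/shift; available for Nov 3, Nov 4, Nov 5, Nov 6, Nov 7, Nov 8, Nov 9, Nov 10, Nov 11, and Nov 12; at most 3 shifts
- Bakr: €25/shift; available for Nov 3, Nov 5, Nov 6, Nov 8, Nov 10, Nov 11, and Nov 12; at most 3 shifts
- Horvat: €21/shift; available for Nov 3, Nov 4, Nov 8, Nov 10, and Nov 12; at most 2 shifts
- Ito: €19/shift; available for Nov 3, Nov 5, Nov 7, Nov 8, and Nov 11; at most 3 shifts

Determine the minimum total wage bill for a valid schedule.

€313

Picking the cheapest available nurse for each shift independently would cost €291, but that ignores the shift limits.
An optimal schedule: Nov 3→Ito, Nov 4→Horvat+Abara, Nov 5→Ito, Nov 6→Priya+Bakr, Nov 7→Ito, Nov 8→Bakr+Ueda, Nov 9→Abara, Nov 10→Horvat, Nov 11→Priya+Bakr, Nov 12→Abara.
Total: 19 + 21 + 22 + 19 + 23 + 25 + 19 + 25 + 27 + 22 + 21 + 23 + 25 + 22 = €313.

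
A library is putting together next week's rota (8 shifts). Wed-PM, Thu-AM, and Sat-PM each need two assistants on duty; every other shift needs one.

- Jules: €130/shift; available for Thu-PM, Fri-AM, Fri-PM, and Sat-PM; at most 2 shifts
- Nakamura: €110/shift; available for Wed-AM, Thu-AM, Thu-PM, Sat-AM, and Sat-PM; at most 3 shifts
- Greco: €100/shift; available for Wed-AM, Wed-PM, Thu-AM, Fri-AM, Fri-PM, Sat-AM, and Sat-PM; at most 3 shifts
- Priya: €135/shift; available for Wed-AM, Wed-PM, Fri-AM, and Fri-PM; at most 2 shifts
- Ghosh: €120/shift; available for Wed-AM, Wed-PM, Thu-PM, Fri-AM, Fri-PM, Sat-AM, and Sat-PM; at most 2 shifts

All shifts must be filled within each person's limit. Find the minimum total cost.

Thu-AM can only be covered by Nakamura and Greco, so that assignment is forced.
Picking the cheapest available assistant for each shift independently would cost €1150, but that ignores the shift limits.
An optimal schedule: Wed-AM→Nakamura, Wed-PM→Greco+Ghosh, Thu-AM→Greco+Nakamura, Thu-PM→Nakamura, Fri-AM→Jules, Fri-PM→Priya, Sat-AM→Greco, Sat-PM→Ghosh+Jules.
Total: 110 + 100 + 120 + 100 + 110 + 110 + 130 + 135 + 100 + 120 + 130 = €1265.

€1265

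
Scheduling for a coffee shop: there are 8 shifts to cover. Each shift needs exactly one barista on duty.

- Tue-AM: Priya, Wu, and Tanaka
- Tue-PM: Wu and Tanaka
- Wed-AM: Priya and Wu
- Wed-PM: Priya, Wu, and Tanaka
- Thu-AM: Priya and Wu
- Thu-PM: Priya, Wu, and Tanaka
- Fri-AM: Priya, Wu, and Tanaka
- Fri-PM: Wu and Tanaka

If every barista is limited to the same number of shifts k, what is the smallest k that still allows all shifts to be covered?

3

With 3 baristas and 8 worker-slots to fill, someone must work at least ⌈8/3⌉ = 3 shifts, so k ≥ 3.
k = 3 works: Tue-AM→Priya, Tue-PM→Wu, Wed-AM→Priya, Wed-PM→Wu, Thu-AM→Priya, Thu-PM→Tanaka, Fri-AM→Tanaka, Fri-PM→Wu.
Loads: Priya 3, Wu 3, Tanaka 2 — all ≤ 3.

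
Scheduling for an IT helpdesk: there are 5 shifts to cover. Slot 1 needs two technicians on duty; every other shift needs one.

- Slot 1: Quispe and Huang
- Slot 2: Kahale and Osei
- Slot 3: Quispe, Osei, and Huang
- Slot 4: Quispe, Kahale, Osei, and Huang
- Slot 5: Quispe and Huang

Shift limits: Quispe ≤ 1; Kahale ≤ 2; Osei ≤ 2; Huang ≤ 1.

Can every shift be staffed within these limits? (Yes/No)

No

Total capacity is 6 and 6 slots are needed, so capacity alone doesn't rule it out.
Shifts {Slot 1, Slot 5} need 3 worker-slots in total, but the technicians available for any of those shifts (Quispe and Huang) can supply at most 2 among them. So no valid schedule exists.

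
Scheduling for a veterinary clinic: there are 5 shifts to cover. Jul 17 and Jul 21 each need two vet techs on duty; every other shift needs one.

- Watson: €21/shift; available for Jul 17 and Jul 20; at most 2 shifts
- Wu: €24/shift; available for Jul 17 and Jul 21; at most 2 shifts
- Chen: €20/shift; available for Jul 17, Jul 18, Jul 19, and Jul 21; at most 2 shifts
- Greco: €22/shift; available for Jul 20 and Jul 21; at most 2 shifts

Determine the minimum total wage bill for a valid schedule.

Jul 18 can only be covered by Chen, so that assignment is forced.
Jul 19 can only be covered by Chen, so that assignment is forced.
Picking the cheapest available vet tech for each shift independently would cost €144, but that ignores the shift limits.
An optimal schedule: Jul 17→Watson+Wu, Jul 18→Chen, Jul 19→Chen, Jul 20→Watson, Jul 21→Wu+Greco.
Total: 21 + 24 + 20 + 20 + 21 + 24 + 22 = €152.

€152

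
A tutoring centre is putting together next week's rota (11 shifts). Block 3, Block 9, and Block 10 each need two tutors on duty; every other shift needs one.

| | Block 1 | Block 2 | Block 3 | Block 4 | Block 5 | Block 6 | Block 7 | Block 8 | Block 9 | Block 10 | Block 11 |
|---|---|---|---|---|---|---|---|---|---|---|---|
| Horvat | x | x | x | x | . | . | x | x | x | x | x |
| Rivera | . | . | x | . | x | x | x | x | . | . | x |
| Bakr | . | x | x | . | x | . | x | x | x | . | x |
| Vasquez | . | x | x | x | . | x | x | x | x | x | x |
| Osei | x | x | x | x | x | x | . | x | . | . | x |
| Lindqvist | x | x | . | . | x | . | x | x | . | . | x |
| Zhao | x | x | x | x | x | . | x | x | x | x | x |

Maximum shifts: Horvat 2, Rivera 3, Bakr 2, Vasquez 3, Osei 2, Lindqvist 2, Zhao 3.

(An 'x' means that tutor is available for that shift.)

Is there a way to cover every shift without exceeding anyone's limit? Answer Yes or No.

Yes

One valid schedule: Block 1→Horvat, Block 2→Bakr, Block 3→Osei+Zhao, Block 4→Vasquez, Block 5→Rivera, Block 6→Rivera, Block 7→Rivera, Block 8→Osei, Block 9→Bakr+Vasquez, Block 10→Horvat+Vasquez, Block 11→Lindqvist.
Loads: Horvat 2/2, Rivera 3/3, Bakr 2/2, Vasquez 3/3, Osei 2/2, Lindqvist 1/2, Zhao 1/3 — all within limits.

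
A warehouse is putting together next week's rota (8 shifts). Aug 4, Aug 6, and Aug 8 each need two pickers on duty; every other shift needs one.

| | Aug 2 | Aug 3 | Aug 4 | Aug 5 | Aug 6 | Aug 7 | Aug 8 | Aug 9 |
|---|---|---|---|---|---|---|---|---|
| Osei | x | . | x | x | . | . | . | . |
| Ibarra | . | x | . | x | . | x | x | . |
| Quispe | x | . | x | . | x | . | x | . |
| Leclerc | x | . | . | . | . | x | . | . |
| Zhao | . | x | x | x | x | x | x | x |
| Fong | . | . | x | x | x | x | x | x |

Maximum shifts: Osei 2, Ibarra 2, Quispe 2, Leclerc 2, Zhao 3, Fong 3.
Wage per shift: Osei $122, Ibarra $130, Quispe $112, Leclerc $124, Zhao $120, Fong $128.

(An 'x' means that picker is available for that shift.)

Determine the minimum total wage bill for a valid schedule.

$1332

Picking the cheapest available picker for each shift independently would cost $1288, but that ignores the shift limits.
An optimal schedule: Aug 2→Leclerc, Aug 3→Zhao, Aug 4→Osei+Fong, Aug 5→Osei, Aug 6→Quispe+Zhao, Aug 7→Leclerc, Aug 8→Quispe+Fong, Aug 9→Zhao.
Total: 124 + 120 + 122 + 128 + 122 + 112 + 120 + 124 + 112 + 128 + 120 = $1332.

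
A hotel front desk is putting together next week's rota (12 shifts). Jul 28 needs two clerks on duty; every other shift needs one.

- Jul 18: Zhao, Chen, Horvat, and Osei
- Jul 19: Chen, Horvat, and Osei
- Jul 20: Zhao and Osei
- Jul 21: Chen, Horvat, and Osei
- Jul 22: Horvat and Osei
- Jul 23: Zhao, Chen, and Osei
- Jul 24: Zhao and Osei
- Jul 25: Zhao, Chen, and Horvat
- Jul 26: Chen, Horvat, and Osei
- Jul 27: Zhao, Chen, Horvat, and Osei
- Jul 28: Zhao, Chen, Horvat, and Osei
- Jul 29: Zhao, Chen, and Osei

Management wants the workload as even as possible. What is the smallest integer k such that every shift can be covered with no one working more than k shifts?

4

With 4 clerks and 13 worker-slots to fill, someone must work at least ⌈13/4⌉ = 4 shifts, so k ≥ 4.
k = 4 works: Jul 18→Horvat, Jul 19→Chen, Jul 20→Zhao, Jul 21→Chen, Jul 22→Horvat, Jul 23→Zhao, Jul 24→Zhao, Jul 25→Zhao, Jul 26→Chen, Jul 27→Horvat, Jul 28→Horvat+Osei, Jul 29→Chen.
Loads: Zhao 4, Chen 4, Horvat 4, Osei 1 — all ≤ 4.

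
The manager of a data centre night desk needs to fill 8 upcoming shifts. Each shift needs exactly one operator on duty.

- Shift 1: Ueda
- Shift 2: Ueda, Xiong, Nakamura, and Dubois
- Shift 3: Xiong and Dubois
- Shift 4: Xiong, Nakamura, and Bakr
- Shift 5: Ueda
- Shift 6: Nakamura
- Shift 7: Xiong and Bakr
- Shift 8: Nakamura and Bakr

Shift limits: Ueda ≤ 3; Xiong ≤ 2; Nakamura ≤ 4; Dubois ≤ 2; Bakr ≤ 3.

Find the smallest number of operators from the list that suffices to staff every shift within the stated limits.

3

8 slots to fill and no one can take more than 4, so at least ⌈8/4⌉ = 2 operators are needed.
Any 2 operators together have capacity at most 4+3 = 7 < 8 slots, so 2 can never suffice.
Ueda, Xiong, and Nakamura alone can cover everything: Shift 1→Ueda, Shift 2→Ueda, Shift 3→Xiong, Shift 4→Nakamura, Shift 5→Ueda, Shift 6→Nakamura, Shift 7→Xiong, Shift 8→Nakamura.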